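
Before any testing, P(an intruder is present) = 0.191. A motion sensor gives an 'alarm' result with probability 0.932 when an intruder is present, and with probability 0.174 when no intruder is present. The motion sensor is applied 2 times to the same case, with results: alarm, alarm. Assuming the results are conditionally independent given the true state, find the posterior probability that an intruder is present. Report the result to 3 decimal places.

Posterior P(H) ≈ 0.871

Let H be the event that an intruder is present; start with P(H) = 0.191. P('alarm'|H) = 0.932, P('alarm'|¬H) = 0.174.
Update on result 1 ('alarm'): P(H) ← 0.932·0.1910 / (0.932·0.1910 + 0.174·0.8090) = 0.17801/0.31878 = 0.5584.
Update on result 2 ('alarm'): P(H) ← 0.932·0.5584 / (0.932·0.5584 + 0.174·0.4416) = 0.52045/0.59728 = 0.8714.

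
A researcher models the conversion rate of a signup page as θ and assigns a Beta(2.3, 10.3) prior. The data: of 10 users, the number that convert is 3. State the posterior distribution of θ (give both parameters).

The binomial likelihood is conjugate to the Beta prior: with 3 successes and 7 failures, the posterior is Beta(2.3+3, 10.3+7) = Beta(5.3, 17.3).

Posterior: Beta(5.3, 17.3)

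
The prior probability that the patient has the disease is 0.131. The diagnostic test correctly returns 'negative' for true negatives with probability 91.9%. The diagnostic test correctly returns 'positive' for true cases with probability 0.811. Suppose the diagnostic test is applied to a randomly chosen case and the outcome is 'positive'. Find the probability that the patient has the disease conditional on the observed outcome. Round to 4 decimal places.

Let H be the event that the patient has the disease. P(H) = 0.131, so P(¬H) = 0.869. With E the 'positive' result, P(E|H) = 0.811 and P(E|¬H) = 0.081.
P(E) = 0.811·0.131 + 0.081·0.869 = 0.10624 + 0.070389 = 0.17663.
By Bayes' theorem, P(H|E) = 0.10624 / 0.17663 = 0.6015.

P(H | E) ≈ 0.6015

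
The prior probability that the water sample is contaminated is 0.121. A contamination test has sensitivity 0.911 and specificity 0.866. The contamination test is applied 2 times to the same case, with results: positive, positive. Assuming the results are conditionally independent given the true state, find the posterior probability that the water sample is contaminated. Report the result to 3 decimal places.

Posterior P(H) ≈ 0.864

With H the event that the water sample is contaminated, the joint likelihood of the observed sequence is P(data|H) = 0.911·0.911 = 0.82992 and P(data|¬H) = 0.134·0.134 = 0.017956.
Bayes: P(H|data) = 0.121·0.82992 / (0.121·0.82992 + 0.879·0.017956) = 0.10042/0.11620 = 0.8642.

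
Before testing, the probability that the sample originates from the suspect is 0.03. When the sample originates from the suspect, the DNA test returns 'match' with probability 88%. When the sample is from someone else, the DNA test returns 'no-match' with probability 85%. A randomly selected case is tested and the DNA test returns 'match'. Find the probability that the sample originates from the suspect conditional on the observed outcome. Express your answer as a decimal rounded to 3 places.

Write H for 'the sample originates from the suspect'. Prior odds H:¬H = 0.03/0.97 = 0.030928. For the 'match' outcome, the likelihood ratio is 0.88/0.15 = 5.8667.
Posterior odds = 0.030928 × 5.8667 = 0.18144, so P(H|E) = 0.18144/(1+0.18144) = 0.154.

P(H | E) ≈ 0.154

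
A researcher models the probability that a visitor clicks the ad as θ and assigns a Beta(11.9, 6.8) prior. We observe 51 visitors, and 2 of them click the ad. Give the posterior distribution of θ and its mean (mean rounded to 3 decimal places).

Posterior: Beta(13.9, 55.8); mean ≈ 0.199

Observing 2 successes and 49 failures updates Beta(11.9, 6.8) by adding the success and failure counts to the two shape parameters: α = 11.9+2 = 13.9, β = 6.8+49 = 55.8.
E[θ | data] = 13.9/(13.9+55.8) = 0.199.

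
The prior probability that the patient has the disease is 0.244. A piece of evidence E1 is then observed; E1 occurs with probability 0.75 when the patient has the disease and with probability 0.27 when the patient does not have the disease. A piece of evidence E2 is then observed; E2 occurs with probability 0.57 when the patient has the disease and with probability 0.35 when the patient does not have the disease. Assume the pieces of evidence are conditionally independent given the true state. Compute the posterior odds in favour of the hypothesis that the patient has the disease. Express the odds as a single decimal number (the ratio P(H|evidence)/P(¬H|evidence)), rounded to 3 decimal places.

Posterior odds ≈ 1.460

Prior odds = 0.244/(1−0.244) = 0.32275.
Likelihood ratio for E1 = 0.75/0.27 = 2.7778.
Likelihood ratio for E2 = 0.57/0.35 = 1.6286.
Posterior odds = prior odds × LR₁ × LR₂ = 1.4601.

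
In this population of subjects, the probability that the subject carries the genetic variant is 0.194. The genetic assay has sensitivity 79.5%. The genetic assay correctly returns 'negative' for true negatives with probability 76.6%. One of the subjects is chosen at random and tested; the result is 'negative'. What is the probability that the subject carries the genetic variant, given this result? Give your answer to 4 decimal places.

P(H | E) ≈ 0.0605

Write H for 'the subject carries the genetic variant'. Prior odds H:¬H = 0.194/0.806 = 0.24069. For the 'negative' outcome, the likelihood ratio is 0.205/0.766 = 0.26762.
Posterior odds = 0.24069 × 0.26762 = 0.064416, so P(H|E) = 0.064416/(1+0.064416) = 0.0605.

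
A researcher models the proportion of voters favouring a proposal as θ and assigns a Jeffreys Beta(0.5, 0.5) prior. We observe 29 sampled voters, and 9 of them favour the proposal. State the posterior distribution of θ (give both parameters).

The binomial likelihood is conjugate to the Beta prior: with 9 successes and 20 failures, the posterior is Beta(0.5+9, 0.5+20) = Beta(9.5, 20.5).

Posterior: Beta(9.5, 20.5)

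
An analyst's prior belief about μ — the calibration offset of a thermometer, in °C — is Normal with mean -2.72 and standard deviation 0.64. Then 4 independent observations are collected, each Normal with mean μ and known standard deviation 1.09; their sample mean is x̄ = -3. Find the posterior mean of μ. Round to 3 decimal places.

With known σ, the Normal prior is conjugate. Weight on the data is w = (n/σ²)/(n/σ² + 1/τ₀²) = 3.36672/(3.36672+2.44141) = 0.57966.
Posterior mean = w·x̄ + (1−w)·μ₀ = 0.57966·-3 + 0.42034·-2.72 = -2.882.

Posterior mean ≈ -2.882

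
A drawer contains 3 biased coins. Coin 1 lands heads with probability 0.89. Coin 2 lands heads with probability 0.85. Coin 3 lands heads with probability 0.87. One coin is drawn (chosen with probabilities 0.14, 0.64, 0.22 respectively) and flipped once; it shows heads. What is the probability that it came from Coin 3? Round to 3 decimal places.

Tabulate prior·likelihood by source: [1] prior 0.14, lik 0.89, product 0.1246; [2] prior 0.64, lik 0.85, product 0.5440; [3] prior 0.22, lik 0.87, product 0.1914.
Normalizing constant = 0.86000; the posterior for Coin 3 is its product over the sum, 0.1914/0.86000 = 0.223.

Posterior probability ≈ 0.223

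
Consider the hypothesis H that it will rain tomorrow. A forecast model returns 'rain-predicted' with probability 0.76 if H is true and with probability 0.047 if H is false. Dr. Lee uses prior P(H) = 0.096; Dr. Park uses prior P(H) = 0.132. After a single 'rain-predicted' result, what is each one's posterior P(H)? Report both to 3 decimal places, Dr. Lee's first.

Dr. Lee: 0.632; Dr. Park: 0.711

P('+'|H) = 0.76, P('+'|¬H) = 0.047.
Dr. Lee: numerator 0.76·0.096 = 0.072960; evidence = 0.072960+0.047·0.904 = 0.11545; posterior = 0.632.
Dr. Park: numerator 0.76·0.132 = 0.10032; evidence = 0.10032+0.047·0.868 = 0.14112; posterior = 0.711.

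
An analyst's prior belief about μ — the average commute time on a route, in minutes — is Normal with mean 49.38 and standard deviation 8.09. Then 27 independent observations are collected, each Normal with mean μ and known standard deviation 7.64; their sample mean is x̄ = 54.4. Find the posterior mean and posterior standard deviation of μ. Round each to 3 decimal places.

Posterior mean ≈ 54.239; posterior SD ≈ 1.447

Prior precision 1/τ₀² = 1/8.09² = 0.0152793; data precision n/σ² = 27/7.64² = 0.462570.
Posterior precision = 0.0152793 + 0.462570 = 0.477849, giving posterior SD = 1/√0.477849 = 1.447.
Posterior mean = (0.0152793·49.38 + 0.462570·54.4) / 0.477849 = 54.239.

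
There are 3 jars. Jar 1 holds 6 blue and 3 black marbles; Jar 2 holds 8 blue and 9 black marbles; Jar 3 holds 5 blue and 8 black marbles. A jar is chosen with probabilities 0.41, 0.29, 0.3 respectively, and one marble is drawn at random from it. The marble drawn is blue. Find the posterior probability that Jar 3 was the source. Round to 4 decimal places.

Tabulate prior·likelihood by source: [1] prior 0.41, lik 0.6667, product 0.2733; [2] prior 0.29, lik 0.4706, product 0.1365; [3] prior 0.3, lik 0.3846, product 0.1154.
Normalizing constant = 0.52519; the posterior for Jar 3 is its product over the sum, 0.1154/0.52519 = 0.2197.

Posterior probability ≈ 0.2197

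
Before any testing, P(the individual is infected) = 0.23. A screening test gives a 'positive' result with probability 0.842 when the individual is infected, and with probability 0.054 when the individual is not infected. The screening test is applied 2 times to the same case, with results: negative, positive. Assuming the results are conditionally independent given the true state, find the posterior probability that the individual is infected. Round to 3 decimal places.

Let H be the event that the individual is infected; start with P(H) = 0.23. P('positive'|H) = 0.842, P('positive'|¬H) = 0.054.
Update on result 1 ('negative'): P(H) ← 0.158·0.2300 / (0.158·0.2300 + 0.946·0.7700) = 0.036340/0.76476 = 0.0475.
Update on result 2 ('positive'): P(H) ← 0.842·0.0475 / (0.842·0.0475 + 0.054·0.9525) = 0.040010/0.091444 = 0.4375.

Posterior P(H) ≈ 0.438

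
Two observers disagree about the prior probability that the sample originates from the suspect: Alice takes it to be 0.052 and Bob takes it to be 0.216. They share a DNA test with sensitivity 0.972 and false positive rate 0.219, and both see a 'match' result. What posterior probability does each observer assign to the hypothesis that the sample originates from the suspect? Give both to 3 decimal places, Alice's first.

Alice: 0.196; Bob: 0.550

P('+'|H) = 0.972, P('+'|¬H) = 0.219.
Alice: numerator 0.972·0.052 = 0.050544; evidence = 0.050544+0.219·0.948 = 0.25816; posterior = 0.196.
Bob: numerator 0.972·0.216 = 0.20995; evidence = 0.20995+0.219·0.784 = 0.38165; posterior = 0.550.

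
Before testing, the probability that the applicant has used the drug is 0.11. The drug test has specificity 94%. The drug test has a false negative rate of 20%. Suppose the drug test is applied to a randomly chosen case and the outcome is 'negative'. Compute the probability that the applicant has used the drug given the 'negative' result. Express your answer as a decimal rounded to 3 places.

P(H | E) ≈ 0.026

Let H be the event that the applicant has used the drug. P(H) = 0.11, so P(¬H) = 0.89. With E the 'negative' result, P(E|H) = 0.2 and P(E|¬H) = 0.94.
P(E) = 0.2·0.11 + 0.94·0.89 = 0.022000 + 0.83660 = 0.85860.
By Bayes' theorem, P(H|E) = 0.022000 / 0.85860 = 0.026.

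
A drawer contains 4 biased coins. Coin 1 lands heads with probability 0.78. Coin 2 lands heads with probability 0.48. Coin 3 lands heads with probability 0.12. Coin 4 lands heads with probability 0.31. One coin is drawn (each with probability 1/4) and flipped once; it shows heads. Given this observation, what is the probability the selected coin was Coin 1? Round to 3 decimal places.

Tabulate prior·likelihood by source: [1] prior 0.25, lik 0.78, product 0.1950; [2] prior 0.25, lik 0.48, product 0.1200; [3] prior 0.25, lik 0.12, product 0.03000; [4] prior 0.25, lik 0.31, product 0.07750.
Normalizing constant = 0.42250; the posterior for Coin 1 is its product over the sum, 0.1950/0.42250 = 0.462.

Posterior probability ≈ 0.462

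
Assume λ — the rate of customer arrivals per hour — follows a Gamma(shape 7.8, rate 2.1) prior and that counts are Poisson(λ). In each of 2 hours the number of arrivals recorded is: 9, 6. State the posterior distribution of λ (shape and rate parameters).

The Poisson likelihood adds the total count to the shape and the number of exposure periods to the rate. Here ∑xᵢ = 15 and n = 2, so shape 7.8→22.8 and rate 2.1→4.1.

Posterior: Gamma(shape=22.8, rate=4.1)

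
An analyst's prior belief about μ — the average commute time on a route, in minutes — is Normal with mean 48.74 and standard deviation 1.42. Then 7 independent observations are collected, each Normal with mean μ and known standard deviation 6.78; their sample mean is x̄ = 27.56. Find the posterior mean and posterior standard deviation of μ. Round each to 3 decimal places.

Prior precision 1/τ₀² = 1/1.42² = 0.495933; data precision n/σ² = 7/6.78² = 0.152279.
Posterior precision = 0.495933 + 0.152279 = 0.648212, giving posterior SD = 1/√0.648212 = 1.242.
Posterior mean = (0.495933·48.74 + 0.152279·27.56) / 0.648212 = 43.764.

Posterior mean ≈ 43.764; posterior SD ≈ 1.242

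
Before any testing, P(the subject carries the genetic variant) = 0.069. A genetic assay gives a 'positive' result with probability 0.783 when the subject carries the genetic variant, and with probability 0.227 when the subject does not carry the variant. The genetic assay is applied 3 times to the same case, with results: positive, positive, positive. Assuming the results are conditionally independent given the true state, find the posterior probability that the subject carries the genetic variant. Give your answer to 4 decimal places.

Let H be the event that the subject carries the genetic variant; start with P(H) = 0.069. P('positive'|H) = 0.783, P('positive'|¬H) = 0.227.
Update on result 1 ('positive'): P(H) ← 0.783·0.0690 / (0.783·0.0690 + 0.227·0.9310) = 0.054027/0.26536 = 0.2036.
Update on result 2 ('positive'): P(H) ← 0.783·0.2036 / (0.783·0.2036 + 0.227·0.7964) = 0.15942/0.34020 = 0.4686.
Update on result 3 ('positive'): P(H) ← 0.783·0.4686 / (0.783·0.4686 + 0.227·0.5314) = 0.36691/0.48754 = 0.7526.

Posterior P(H) ≈ 0.7526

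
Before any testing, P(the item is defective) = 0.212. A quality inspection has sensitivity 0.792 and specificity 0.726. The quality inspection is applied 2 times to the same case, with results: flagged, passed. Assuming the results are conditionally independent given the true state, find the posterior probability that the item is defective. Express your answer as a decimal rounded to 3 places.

With H the event that the item is defective, the joint likelihood of the observed sequence is P(data|H) = 0.792·0.208 = 0.16474 and P(data|¬H) = 0.274·0.726 = 0.19892.
Bayes: P(H|data) = 0.212·0.16474 / (0.212·0.16474 + 0.788·0.19892) = 0.034924/0.19168 = 0.1822.

Posterior P(H) ≈ 0.182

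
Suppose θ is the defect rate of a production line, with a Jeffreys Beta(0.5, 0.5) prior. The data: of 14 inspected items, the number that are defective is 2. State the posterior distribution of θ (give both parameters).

Observing 2 successes and 12 failures updates Beta(0.5, 0.5) by adding the success and failure counts to the two shape parameters: α = 0.5+2 = 2.5, β = 0.5+12 = 12.5.

Posterior: Beta(2.5, 12.5)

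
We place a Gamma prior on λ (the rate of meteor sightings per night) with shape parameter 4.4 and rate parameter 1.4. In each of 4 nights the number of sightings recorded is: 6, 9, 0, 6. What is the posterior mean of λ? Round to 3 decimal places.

The Poisson likelihood adds the total count to the shape and the number of exposure periods to the rate. Here ∑xᵢ = 21 and n = 4, so shape 4.4→25.4 and rate 1.4→5.4.
E[λ | data] = 25.4/5.4 = 4.704.

Posterior mean ≈ 4.704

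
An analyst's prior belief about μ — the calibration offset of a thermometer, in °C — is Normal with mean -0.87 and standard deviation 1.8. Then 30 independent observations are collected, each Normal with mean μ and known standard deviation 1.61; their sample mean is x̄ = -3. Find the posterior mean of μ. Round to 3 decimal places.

Posterior mean ≈ -2.945

With known σ, the Normal prior is conjugate. Weight on the data is w = (n/σ²)/(n/σ² + 1/τ₀²) = 11.5736/(11.5736+0.308642) = 0.97402.
Posterior mean = w·x̄ + (1−w)·μ₀ = 0.97402·-3 + 0.025975·-0.87 = -2.945.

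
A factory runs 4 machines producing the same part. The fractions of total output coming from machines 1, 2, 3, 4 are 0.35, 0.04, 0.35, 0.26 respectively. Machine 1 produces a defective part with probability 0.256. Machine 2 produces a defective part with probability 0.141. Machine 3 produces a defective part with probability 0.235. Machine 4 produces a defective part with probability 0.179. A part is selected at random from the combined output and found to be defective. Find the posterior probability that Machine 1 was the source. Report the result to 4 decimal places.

Tabulate prior·likelihood by source: [1] prior 0.35, lik 0.256, product 0.08960; [2] prior 0.04, lik 0.141, product 0.005640; [3] prior 0.35, lik 0.235, product 0.08225; [4] prior 0.26, lik 0.179, product 0.04654.
Normalizing constant = 0.22403; the posterior for Machine 1 is its product over the sum, 0.08960/0.22403 = 0.3999.

Posterior probability ≈ 0.3999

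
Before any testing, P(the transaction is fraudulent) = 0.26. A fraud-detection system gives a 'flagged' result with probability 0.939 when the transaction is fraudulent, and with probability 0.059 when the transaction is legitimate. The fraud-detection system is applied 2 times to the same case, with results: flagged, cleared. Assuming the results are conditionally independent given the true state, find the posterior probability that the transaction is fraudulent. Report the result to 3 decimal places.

With H the event that the transaction is fraudulent, the joint likelihood of the observed sequence is P(data|H) = 0.939·0.061 = 0.057279 and P(data|¬H) = 0.059·0.941 = 0.055519.
Bayes: P(H|data) = 0.26·0.057279 / (0.26·0.057279 + 0.74·0.055519) = 0.014893/0.055977 = 0.2660.

Posterior P(H) ≈ 0.266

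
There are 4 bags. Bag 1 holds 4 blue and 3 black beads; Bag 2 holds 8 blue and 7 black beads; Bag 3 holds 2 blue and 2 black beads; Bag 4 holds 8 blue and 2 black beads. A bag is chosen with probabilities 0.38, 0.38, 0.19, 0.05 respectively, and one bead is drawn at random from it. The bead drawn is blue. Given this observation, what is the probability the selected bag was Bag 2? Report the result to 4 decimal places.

P(blue|Bag 1) = 0.5714; P(blue|Bag 2) = 0.5333; P(blue|Bag 3) = 0.5; P(blue|Bag 4) = 0.8.
Prior × likelihood for each source: 0.38·0.5714=0.2171, 0.38·0.5333=0.2027, 0.19·0.5=0.09500, 0.05·0.8=0.04000. Summing gives P(blue) = 0.55481.
P(Bag 2 | blue) = 0.2027 / 0.55481 = 0.3653.

Posterior probability ≈ 0.3653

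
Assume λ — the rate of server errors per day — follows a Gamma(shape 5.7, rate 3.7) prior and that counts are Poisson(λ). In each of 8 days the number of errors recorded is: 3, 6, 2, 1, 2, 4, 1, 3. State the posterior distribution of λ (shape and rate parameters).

The Poisson likelihood adds the total count to the shape and the number of exposure periods to the rate. Here ∑xᵢ = 22 and n = 8, so shape 5.7→27.7 and rate 3.7→11.7.

Posterior: Gamma(shape=27.7, rate=11.7)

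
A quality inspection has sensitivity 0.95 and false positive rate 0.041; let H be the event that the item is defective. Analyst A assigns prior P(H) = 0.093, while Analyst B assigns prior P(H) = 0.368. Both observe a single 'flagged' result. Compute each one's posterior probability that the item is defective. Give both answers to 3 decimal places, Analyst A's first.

Analyst A: 0.704; Analyst B: 0.931

P('+'|H) = 0.95, P('+'|¬H) = 0.041.
Analyst A: numerator 0.95·0.093 = 0.088350; evidence = 0.088350+0.041·0.907 = 0.12554; posterior = 0.704.
Analyst B: numerator 0.95·0.368 = 0.34960; evidence = 0.34960+0.041·0.632 = 0.37551; posterior = 0.931.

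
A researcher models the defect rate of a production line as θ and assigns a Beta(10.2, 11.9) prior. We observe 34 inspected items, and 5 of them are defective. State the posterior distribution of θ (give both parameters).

Observing 5 successes and 29 failures updates Beta(10.2, 11.9) by adding the success and failure counts to the two shape parameters: α = 10.2+5 = 15.2, β = 11.9+29 = 40.9.

Posterior: Beta(15.2, 40.9)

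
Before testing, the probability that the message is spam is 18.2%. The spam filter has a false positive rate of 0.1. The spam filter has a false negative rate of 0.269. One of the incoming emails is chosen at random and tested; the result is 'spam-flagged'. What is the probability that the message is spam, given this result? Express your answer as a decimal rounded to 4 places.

P(H | E) ≈ 0.6193

Write H for 'the message is spam'. Prior odds H:¬H = 0.182/0.818 = 0.22249. For the 'spam-flagged' outcome, the likelihood ratio is 0.731/0.1 = 7.3100.
Posterior odds = 0.22249 × 7.3100 = 1.6264, so P(H|E) = 1.6264/(1+1.6264) = 0.6193.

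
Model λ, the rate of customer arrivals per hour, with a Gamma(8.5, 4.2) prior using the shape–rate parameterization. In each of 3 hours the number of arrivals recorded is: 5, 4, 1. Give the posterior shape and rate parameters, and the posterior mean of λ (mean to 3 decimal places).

Posterior: Gamma(shape=18.5, rate=7.2); mean ≈ 2.569

Total count ∑xᵢ = 10 over n = 3 hours.
Gamma is conjugate to the Poisson likelihood: posterior is Gamma(shape = 8.5+10 = 18.5, rate = 4.2+3 = 7.2).
Posterior mean = shape/rate = 18.5/7.2 = 2.569.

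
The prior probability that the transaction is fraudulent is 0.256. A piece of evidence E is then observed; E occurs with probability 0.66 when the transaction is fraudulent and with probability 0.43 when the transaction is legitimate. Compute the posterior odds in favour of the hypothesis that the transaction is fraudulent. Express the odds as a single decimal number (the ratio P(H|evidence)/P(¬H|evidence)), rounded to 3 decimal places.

Posterior odds ≈ 0.528

Prior odds = 0.256/(1−0.256) = 0.34409.
Likelihood ratio for E = 0.66/0.43 = 1.5349.
Posterior odds = prior odds × LR = 0.52813.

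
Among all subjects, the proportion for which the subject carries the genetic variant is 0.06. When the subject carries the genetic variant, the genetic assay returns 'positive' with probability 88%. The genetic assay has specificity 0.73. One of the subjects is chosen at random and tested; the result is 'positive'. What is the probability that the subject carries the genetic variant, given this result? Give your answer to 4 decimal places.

Let H be the event that the subject carries the genetic variant. P(H) = 0.06, so P(¬H) = 0.94. With E the 'positive' result, P(E|H) = 0.88 and P(E|¬H) = 0.27.
P(E) = 0.88·0.06 + 0.27·0.94 = 0.052800 + 0.25380 = 0.30660.
By Bayes' theorem, P(H|E) = 0.052800 / 0.30660 = 0.1722.

P(H | E) ≈ 0.1722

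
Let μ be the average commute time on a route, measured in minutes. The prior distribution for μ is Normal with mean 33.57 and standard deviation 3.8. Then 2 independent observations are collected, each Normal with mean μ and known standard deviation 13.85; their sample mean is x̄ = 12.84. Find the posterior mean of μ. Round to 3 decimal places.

Prior precision 1/τ₀² = 1/3.8² = 0.0692521; data precision n/σ² = 2/13.85² = 0.0104263.
Posterior precision = 0.0692521 + 0.0104263 = 0.0796784.
Posterior mean = (0.0692521·33.57 + 0.0104263·12.84) / 0.0796784 = 30.857.

Posterior mean ≈ 30.857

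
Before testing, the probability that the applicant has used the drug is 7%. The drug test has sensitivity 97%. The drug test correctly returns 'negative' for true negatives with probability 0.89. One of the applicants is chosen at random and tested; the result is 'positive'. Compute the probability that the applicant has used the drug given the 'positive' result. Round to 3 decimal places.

Let H be the event that the applicant has used the drug. P(H) = 0.07, so P(¬H) = 0.93. With E the 'positive' result, P(E|H) = 0.97 and P(E|¬H) = 0.11.
P(E) = 0.97·0.07 + 0.11·0.93 = 0.067900 + 0.10230 = 0.17020.
By Bayes' theorem, P(H|E) = 0.067900 / 0.17020 = 0.399.

P(H | E) ≈ 0.399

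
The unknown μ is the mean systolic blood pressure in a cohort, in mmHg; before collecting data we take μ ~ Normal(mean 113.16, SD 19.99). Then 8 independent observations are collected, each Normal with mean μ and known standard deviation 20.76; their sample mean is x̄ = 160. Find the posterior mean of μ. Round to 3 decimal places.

With known σ, the Normal prior is conjugate. Weight on the data is w = (n/σ²)/(n/σ² + 1/τ₀²) = 0.0185624/(0.0185624+0.00250250) = 0.88120.
Posterior mean = w·x̄ + (1−w)·μ₀ = 0.88120·160 + 0.11880·113.16 = 154.435.

Posterior mean ≈ 154.435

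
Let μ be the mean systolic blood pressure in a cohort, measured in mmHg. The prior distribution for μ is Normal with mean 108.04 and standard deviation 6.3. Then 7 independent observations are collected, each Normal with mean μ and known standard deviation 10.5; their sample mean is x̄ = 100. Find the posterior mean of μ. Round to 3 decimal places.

Prior precision 1/τ₀² = 1/6.3² = 0.0251953; data precision n/σ² = 7/10.5² = 0.0634921.
Posterior precision = 0.0251953 + 0.0634921 = 0.0886873.
Posterior mean = (0.0251953·108.04 + 0.0634921·100) / 0.0886873 = 102.284.

Posterior mean ≈ 102.284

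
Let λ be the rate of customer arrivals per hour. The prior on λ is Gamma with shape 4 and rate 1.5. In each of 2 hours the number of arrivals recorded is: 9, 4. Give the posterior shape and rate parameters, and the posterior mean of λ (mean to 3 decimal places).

The Poisson likelihood adds the total count to the shape and the number of exposure periods to the rate. Here ∑xᵢ = 13 and n = 2, so shape 4→17 and rate 1.5→3.5.
E[λ | data] = 17/3.5 = 4.857.

Posterior: Gamma(shape=17, rate=3.5); mean ≈ 4.857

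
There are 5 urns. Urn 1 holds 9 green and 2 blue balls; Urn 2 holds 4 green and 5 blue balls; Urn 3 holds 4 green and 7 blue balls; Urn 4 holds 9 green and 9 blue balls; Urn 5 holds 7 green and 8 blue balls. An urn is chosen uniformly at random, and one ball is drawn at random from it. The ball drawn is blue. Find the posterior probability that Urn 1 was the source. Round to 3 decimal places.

Posterior probability ≈ 0.076

P(blue|Urn 1) = 0.1818; P(blue|Urn 2) = 0.5556; P(blue|Urn 3) = 0.6364; P(blue|Urn 4) = 0.5; P(blue|Urn 5) = 0.5333.
Prior × likelihood for each source: 0.2·0.1818=0.03636, 0.2·0.5556=0.1111, 0.2·0.6364=0.1273, 0.2·0.5=0.1000, 0.2·0.5333=0.1067. Summing gives P(blue) = 0.48141.
P(Urn 1 | blue) = 0.03636 / 0.48141 = 0.076.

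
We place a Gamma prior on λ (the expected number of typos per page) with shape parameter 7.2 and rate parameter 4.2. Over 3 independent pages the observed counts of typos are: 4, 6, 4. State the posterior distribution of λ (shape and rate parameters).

Posterior: Gamma(shape=21.2, rate=7.2)

Total count ∑xᵢ = 14 over n = 3 pages.
Gamma is conjugate to the Poisson likelihood: posterior is Gamma(shape = 7.2+14 = 21.2, rate = 4.2+3 = 7.2).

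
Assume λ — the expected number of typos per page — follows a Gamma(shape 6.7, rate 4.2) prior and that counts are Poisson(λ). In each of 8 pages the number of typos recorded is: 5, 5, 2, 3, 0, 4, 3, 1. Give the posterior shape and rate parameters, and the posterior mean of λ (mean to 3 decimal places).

Posterior: Gamma(shape=29.7, rate=12.2); mean ≈ 2.434

Total count ∑xᵢ = 23 over n = 8 pages.
Gamma is conjugate to the Poisson likelihood: posterior is Gamma(shape = 6.7+23 = 29.7, rate = 4.2+8 = 12.2).
E[λ | data] = 29.7/12.2 = 2.434.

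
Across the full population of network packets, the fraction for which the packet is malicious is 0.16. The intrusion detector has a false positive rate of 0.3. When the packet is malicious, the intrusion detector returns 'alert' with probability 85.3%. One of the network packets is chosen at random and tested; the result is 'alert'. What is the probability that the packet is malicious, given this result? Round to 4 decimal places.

P(H | E) ≈ 0.3513

Let H be the event that the packet is malicious. P(H) = 0.16, so P(¬H) = 0.84. With E the 'alert' result, P(E|H) = 0.853 and P(E|¬H) = 0.3.
P(E) = 0.853·0.16 + 0.3·0.84 = 0.13648 + 0.25200 = 0.38848.
By Bayes' theorem, P(H|E) = 0.13648 / 0.38848 = 0.3513.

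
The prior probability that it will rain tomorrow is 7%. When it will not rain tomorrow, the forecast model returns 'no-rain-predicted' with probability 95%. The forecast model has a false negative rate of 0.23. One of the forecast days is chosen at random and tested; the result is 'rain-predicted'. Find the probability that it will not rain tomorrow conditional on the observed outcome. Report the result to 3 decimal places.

Write H for 'it will rain tomorrow'. Prior odds H:¬H = 0.07/0.93 = 0.075269. For the 'rain-predicted' outcome, the likelihood ratio is 0.77/0.05 = 15.400.
Posterior odds = 0.075269 × 15.400 = 1.1591, so P(H|E) = 1.1591/(1+1.1591) = 0.537. Then P(¬H|E) = 1 − 0.537 = 0.463.

P(¬H | E) ≈ 0.463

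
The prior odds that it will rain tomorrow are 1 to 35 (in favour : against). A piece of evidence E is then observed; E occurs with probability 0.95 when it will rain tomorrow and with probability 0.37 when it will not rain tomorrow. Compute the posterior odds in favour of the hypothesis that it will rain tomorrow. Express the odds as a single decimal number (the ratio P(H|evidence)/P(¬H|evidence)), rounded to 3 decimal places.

Prior odds = 1/35 = 0.028571. In log-odds, ln(0.028571) = -3.5553.
Add log likelihood ratio: ln(2.5676) = 0.94296.
Posterior log-odds = -2.6124, so posterior odds = exp(-2.6124) = 0.073359.

Posterior odds ≈ 0.073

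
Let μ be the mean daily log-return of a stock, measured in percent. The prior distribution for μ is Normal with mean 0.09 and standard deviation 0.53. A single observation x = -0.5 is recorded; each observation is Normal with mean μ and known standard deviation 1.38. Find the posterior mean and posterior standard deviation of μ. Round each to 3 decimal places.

Prior precision 1/τ₀² = 1/0.53² = 3.55999; data precision n/σ² = 1/1.38² = 0.525100.
Posterior precision = 3.55999 + 0.525100 = 4.08509, giving posterior SD = 1/√4.08509 = 0.495.
Posterior mean = (3.55999·0.09 + 0.525100·-0.5) / 4.08509 = 0.014.

Posterior mean ≈ 0.014; posterior SD ≈ 0.495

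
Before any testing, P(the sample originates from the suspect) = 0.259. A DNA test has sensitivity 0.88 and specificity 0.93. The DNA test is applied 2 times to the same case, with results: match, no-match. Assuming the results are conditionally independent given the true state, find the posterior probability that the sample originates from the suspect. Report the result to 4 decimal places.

With H the event that the sample originates from the suspect, the joint likelihood of the observed sequence is P(data|H) = 0.88·0.12 = 0.10560 and P(data|¬H) = 0.07·0.93 = 0.065100.
Bayes: P(H|data) = 0.259·0.10560 / (0.259·0.10560 + 0.741·0.065100) = 0.027350/0.075590 = 0.3618.

Posterior P(H) ≈ 0.3618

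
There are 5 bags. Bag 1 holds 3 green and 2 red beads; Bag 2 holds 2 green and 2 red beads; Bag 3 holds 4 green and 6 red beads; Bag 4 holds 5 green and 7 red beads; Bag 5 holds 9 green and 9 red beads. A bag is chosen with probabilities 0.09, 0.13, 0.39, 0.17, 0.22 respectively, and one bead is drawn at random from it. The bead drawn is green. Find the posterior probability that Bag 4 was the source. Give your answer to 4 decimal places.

P(green|Bag 1) = 0.6; P(green|Bag 2) = 0.5; P(green|Bag 3) = 0.4; P(green|Bag 4) = 0.4167; P(green|Bag 5) = 0.5.
Prior × likelihood for each source: 0.09·0.6=0.05400, 0.13·0.5=0.06500, 0.39·0.4=0.1560, 0.17·0.4167=0.07083, 0.22·0.5=0.1100. Summing gives P(green) = 0.45583.
P(Bag 4 | green) = 0.07083 / 0.45583 = 0.1554.

Posterior probability ≈ 0.1554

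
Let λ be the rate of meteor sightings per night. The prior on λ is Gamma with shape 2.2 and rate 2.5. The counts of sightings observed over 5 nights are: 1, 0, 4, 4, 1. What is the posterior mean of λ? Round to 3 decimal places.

Posterior mean ≈ 1.627

Total count ∑xᵢ = 10 over n = 5 nights.
Gamma is conjugate to the Poisson likelihood: posterior is Gamma(shape = 2.2+10 = 12.2, rate = 2.5+5 = 7.5).
E[λ | data] = 12.2/7.5 = 1.627.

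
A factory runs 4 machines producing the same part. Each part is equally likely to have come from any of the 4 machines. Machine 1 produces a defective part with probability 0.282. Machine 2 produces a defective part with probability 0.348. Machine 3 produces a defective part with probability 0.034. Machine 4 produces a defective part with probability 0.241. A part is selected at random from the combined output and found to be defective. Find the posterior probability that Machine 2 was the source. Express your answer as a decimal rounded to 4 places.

Posterior probability ≈ 0.3845

Tabulate prior·likelihood by source: [1] prior 0.25, lik 0.282, product 0.07050; [2] prior 0.25, lik 0.348, product 0.08700; [3] prior 0.25, lik 0.034, product 0.008500; [4] prior 0.25, lik 0.241, product 0.06025.
Normalizing constant = 0.22625; the posterior for Machine 2 is its product over the sum, 0.08700/0.22625 = 0.3845.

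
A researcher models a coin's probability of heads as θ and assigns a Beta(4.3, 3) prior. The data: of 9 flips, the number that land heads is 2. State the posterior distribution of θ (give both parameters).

The binomial likelihood is conjugate to the Beta prior: with 2 successes and 7 failures, the posterior is Beta(4.3+2, 3+7) = Beta(6.3, 10).

Posterior: Beta(6.3, 10)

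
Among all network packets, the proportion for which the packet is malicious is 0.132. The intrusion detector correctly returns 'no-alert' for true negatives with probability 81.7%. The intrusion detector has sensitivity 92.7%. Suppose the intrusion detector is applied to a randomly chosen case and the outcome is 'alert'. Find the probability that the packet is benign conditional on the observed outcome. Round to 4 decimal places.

P(¬H | E) ≈ 0.5649

Write H for 'the packet is malicious'. Prior odds H:¬H = 0.132/0.868 = 0.15207. For the 'alert' outcome, the likelihood ratio is 0.927/0.183 = 5.0656.
Posterior odds = 0.15207 × 5.0656 = 0.77034, so P(H|E) = 0.77034/(1+0.77034) = 0.4351. Then P(¬H|E) = 1 − 0.4351 = 0.5649.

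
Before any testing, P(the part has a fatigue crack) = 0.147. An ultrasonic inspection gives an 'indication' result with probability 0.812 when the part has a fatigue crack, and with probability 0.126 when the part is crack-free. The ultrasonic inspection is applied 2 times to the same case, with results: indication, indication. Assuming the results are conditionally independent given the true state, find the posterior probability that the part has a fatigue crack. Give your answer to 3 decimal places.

With H the event that the part has a fatigue crack, the joint likelihood of the observed sequence is P(data|H) = 0.812·0.812 = 0.65934 and P(data|¬H) = 0.126·0.126 = 0.015876.
Bayes: P(H|data) = 0.147·0.65934 / (0.147·0.65934 + 0.853·0.015876) = 0.096924/0.11047 = 0.8774.

Posterior P(H) ≈ 0.877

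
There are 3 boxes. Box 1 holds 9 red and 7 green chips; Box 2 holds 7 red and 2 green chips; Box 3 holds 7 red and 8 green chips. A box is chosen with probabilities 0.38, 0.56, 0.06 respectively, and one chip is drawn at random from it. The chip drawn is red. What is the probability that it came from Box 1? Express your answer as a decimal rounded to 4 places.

Tabulate prior·likelihood by source: [1] prior 0.38, lik 0.5625, product 0.2137; [2] prior 0.56, lik 0.7778, product 0.4356; [3] prior 0.06, lik 0.4667, product 0.02800.
Normalizing constant = 0.67731; the posterior for Box 1 is its product over the sum, 0.2137/0.67731 = 0.3156.

Posterior probability ≈ 0.3156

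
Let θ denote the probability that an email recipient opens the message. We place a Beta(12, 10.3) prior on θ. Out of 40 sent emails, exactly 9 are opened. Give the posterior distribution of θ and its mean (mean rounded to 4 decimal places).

Posterior: Beta(21, 41.3); mean ≈ 0.3371

Observing 9 successes and 31 failures updates Beta(12, 10.3) by adding the success and failure counts to the two shape parameters: α = 12+9 = 21, β = 10.3+31 = 41.3.
Posterior mean = α/(α+β) = 21/62.3 = 0.3371.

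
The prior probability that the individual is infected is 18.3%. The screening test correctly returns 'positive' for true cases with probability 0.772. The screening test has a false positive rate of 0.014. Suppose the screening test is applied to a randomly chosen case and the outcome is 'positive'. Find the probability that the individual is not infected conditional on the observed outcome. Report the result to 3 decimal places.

P(¬H | E) ≈ 0.075

Write H for 'the individual is infected'. Prior odds H:¬H = 0.183/0.817 = 0.22399. For the 'positive' outcome, the likelihood ratio is 0.772/0.014 = 55.143.
Posterior odds = 0.22399 × 55.143 = 12.351, so P(H|E) = 12.351/(1+12.351) = 0.925. Then P(¬H|E) = 1 − 0.925 = 0.075.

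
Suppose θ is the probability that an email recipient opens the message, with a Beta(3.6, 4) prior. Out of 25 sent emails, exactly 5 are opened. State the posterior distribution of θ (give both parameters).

Posterior: Beta(8.6, 24)

Observing 5 successes and 20 failures updates Beta(3.6, 4) by adding the success and failure counts to the two shape parameters: α = 3.6+5 = 8.6, β = 4+20 = 24.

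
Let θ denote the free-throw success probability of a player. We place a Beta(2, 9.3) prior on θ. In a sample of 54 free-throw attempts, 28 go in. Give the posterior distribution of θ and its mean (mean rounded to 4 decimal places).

Posterior: Beta(30, 35.3); mean ≈ 0.4594

Observing 28 successes and 26 failures updates Beta(2, 9.3) by adding the success and failure counts to the two shape parameters: α = 2+28 = 30, β = 9.3+26 = 35.3.
Posterior mean = α/(α+β) = 30/65.3 = 0.4594.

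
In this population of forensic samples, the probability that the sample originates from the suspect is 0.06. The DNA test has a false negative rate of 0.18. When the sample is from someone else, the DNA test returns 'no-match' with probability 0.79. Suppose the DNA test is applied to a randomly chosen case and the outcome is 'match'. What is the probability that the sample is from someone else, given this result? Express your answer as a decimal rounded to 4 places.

P(¬H | E) ≈ 0.8005

Let H be the event that the sample originates from the suspect. P(H) = 0.06, so P(¬H) = 0.94. With E the 'match' result, P(E|H) = 0.82 and P(E|¬H) = 0.21.
P(E) = 0.82·0.06 + 0.21·0.94 = 0.049200 + 0.19740 = 0.24660.
By Bayes' theorem, P(H|E) = 0.049200 / 0.24660 = 0.1995. Hence P(¬H|E) = 1 − 0.1995 = 0.8005.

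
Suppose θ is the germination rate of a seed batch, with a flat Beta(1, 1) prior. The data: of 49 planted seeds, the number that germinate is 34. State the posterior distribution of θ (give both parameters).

The binomial likelihood is conjugate to the Beta prior: with 34 successes and 15 failures, the posterior is Beta(1+34, 1+15) = Beta(35, 16).

Posterior: Beta(35, 16)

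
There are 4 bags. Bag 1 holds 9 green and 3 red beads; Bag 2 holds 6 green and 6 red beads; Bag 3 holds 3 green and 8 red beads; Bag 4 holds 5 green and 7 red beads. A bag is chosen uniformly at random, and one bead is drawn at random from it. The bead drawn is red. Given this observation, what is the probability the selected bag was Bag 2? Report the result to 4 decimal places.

Posterior probability ≈ 0.2426

P(red|Bag 1) = 0.25; P(red|Bag 2) = 0.5; P(red|Bag 3) = 0.7273; P(red|Bag 4) = 0.5833.
Prior × likelihood for each source: 0.25·0.25=0.06250, 0.25·0.5=0.1250, 0.25·0.7273=0.1818, 0.25·0.5833=0.1458. Summing gives P(red) = 0.51515.
P(Bag 2 | red) = 0.1250 / 0.51515 = 0.2426.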